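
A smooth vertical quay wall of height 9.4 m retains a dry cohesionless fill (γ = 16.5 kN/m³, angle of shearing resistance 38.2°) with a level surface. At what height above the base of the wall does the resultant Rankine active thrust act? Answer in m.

3.13 m

K_a = 0.2358.
The pressure distribution is triangular, so the resultant acts at H/3 above the base = 9.4/3 = 3.133 m.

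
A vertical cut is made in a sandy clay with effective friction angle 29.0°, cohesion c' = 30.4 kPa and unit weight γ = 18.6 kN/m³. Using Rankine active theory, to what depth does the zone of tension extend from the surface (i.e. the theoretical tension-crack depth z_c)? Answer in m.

5.55 m

K_a = tan²(45° − 29.0°/2) = 0.3470; √K_a = 0.5890.
The active pressure is zero where K_a γ z = 2c√K_a, so z_c = 2c/(γ√K_a) = 2×30.4/(18.6×0.5890) = 5.549 m.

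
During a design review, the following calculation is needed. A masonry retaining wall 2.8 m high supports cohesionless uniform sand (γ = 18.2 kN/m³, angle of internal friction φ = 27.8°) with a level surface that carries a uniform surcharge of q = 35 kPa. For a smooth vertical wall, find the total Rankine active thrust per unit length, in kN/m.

61.6 kN/m

K_a = tan²(45° − φ/2) = 0.3639.
Soil triangle: ½ K_a γ H² = 0.5×0.3639×18.2×2.8² = 25.96 kN/m.
Surcharge rectangle: K_a q H = 0.3639×35×2.8 = 35.66 kN/m.
Total = 25.96 + 35.66 = 61.62 kN/m.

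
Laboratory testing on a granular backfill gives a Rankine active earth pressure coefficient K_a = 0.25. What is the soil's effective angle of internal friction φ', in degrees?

K_a = tan²(45° − φ/2) ⇒ 45° − φ/2 = arctan(√0.25) = 26.57°.
φ = 2(45° − 26.57°) = 36.87°.

36.9°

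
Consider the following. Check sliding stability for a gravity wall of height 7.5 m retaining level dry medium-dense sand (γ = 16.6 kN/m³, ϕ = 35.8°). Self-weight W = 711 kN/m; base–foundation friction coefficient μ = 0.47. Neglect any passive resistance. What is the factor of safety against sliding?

K_a = tan²(45° − 35.8°/2) = 0.2619.
P_a = ½K_aγH² = 0.5×0.2619×16.6×7.5² = 122.3 kN/m, acting at H/3 = 2.500 m above the base.
FS_sliding = μW / P_a = 0.47×711 / 122.3 = 2.733.

2.73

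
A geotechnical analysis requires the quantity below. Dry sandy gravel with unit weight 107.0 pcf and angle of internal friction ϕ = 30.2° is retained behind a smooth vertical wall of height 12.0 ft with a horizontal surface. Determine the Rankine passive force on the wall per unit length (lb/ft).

23300 lb/ft

K_p = tan²(45° + φ/2) = 3.024.
P_p = ½ K_p γ H² = 0.5 × 3.024 × 107.0 × 12.0² = 23300 lb/ft.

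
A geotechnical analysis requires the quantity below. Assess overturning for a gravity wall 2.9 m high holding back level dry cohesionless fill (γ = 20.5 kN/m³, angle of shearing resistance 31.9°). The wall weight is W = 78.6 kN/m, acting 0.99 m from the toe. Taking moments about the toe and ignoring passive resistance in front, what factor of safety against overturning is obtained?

K_a = tan²(45° − 31.9°/2) = 0.3085.
P_a = ½K_aγH² = 0.5×0.3085×20.5×2.9² = 26.60 kN/m, acting at H/3 = 0.9667 m above the base.
Overturning moment M_o = P_a × H/3 = 26.60 × 0.9667 = 25.71.
Resisting moment M_r = W × 0.99 = 78.6 × 0.99 = 77.81.
FS_overturning = M_r/M_o = 77.81/25.71 = 3.027.

3.03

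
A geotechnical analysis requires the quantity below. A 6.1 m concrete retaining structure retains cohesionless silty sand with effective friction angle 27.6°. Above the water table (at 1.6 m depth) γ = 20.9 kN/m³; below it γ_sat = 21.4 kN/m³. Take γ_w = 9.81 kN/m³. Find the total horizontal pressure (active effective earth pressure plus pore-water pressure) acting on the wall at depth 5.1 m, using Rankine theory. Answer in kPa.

K_a = (1 − sin φ)/(1 + sin φ) = 0.3668.
γ' = 21.4 − 9.81 = 11.59 kN/m³.
Effective vertical stress at 5.1 m: σ'_v = 20.9×1.6 + 11.59×3.50 = 74.00 kPa.
σ'_h = K_a σ'_v = 0.3668 × 74.00 = 27.14 kPa; u = γ_w × 3.50 = 34.34 kPa.
Total σ_h = 27.14 + 34.34 = 61.48 kPa.

61.5 kPa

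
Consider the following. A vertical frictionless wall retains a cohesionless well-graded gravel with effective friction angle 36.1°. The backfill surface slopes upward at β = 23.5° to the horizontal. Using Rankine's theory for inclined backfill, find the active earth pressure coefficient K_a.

0.328

K_a = cos β · (cos β − √(cos²β − cos²φ)) / (cos β + √(cos²β − cos²φ)).
cos β = 0.9171, cos φ = 0.8080, √(cos²β − cos²φ) = 0.4338.
K_a = 0.9171 × (0.9171 − 0.4338)/(0.9171 + 0.4338) = 0.3281.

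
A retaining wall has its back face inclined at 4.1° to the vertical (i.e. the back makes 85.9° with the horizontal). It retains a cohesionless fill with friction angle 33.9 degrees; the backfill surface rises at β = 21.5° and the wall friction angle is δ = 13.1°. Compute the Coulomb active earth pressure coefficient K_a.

K_a = sin²(α+φ) / [sin²α · sin(α−δ) · (1 + √{sin(φ+δ)sin(φ−β) / (sin(α−δ)sin(α+β))})²].
With α = 85.9°, φ = 33.9°, δ = 13.1°, β = 21.5°: K_a = 0.3957.

0.396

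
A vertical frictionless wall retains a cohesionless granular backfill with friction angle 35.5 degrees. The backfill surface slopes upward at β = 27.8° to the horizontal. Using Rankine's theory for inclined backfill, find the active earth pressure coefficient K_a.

K_a = cos β · (cos β − √(cos²β − cos²φ)) / (cos β + √(cos²β − cos²φ)).
cos β = 0.8846, cos φ = 0.8141, √(cos²β − cos²φ) = 0.3460.
K_a = 0.8846 × (0.8846 − 0.3460)/(0.8846 + 0.3460) = 0.3872.

0.387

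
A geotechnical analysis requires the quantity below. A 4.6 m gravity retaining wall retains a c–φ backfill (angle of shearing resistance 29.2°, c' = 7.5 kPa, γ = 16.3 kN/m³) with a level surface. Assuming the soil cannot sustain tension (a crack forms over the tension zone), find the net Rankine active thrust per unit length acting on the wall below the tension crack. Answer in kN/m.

25.8 kN/m

K_a = 0.3442; √K_a = 0.5867.
Tension-crack depth z_c = 2c/(γ√K_a) = 2×7.5/(16.3×0.5867) = 1.569 m.
σ_a at base = K_a γ H − 2c√K_a = 0.3442×16.3×4.6 − 2×7.5×0.5867 = 17.01 kPa.
P_a = ½ × 17.01 × (H − z_c) = 0.5×17.01×3.031 = 25.78 kN/m.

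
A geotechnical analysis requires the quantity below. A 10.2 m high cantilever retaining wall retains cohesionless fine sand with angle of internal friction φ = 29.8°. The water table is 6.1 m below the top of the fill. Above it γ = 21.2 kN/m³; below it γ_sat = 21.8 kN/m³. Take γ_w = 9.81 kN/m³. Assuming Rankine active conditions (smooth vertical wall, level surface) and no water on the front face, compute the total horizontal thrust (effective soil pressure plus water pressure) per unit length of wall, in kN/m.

K_a = tan²(45° − φ/2) = 0.3360.
γ' = 21.8 − 9.81 = 11.99 kN/m³. Depth below WT = 4.1 m.
σ'_h at WT = K_a γ d_w = 43.46 kPa; at base = 43.46 + K_a γ' × 4.1 = 59.97 kPa.
P₁ (0–6.1 m) = ½×43.46×6.1 = 132.5. P₂ (6.1–10.2 m) = ½(43.46+59.97)×4.1 = 212.0.
P_w = ½ γ_w h₂² = 0.5×9.81×4.1² = 82.45. Total = 132.5+212.0+82.45 = 427.0 kN/m.

427 kN/m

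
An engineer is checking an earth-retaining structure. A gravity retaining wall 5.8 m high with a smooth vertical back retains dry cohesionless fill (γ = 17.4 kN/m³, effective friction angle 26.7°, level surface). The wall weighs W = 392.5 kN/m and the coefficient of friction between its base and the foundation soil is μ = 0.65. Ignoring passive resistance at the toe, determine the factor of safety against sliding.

2.29

K_a = tan²(45° − 26.7°/2) = 0.3800.
P_a = ½K_aγH² = 0.5×0.3800×17.4×5.8² = 111.2 kN/m, acting at H/3 = 1.933 m above the base.
FS_sliding = μW / P_a = 0.65×392.5 / 111.2 = 2.294.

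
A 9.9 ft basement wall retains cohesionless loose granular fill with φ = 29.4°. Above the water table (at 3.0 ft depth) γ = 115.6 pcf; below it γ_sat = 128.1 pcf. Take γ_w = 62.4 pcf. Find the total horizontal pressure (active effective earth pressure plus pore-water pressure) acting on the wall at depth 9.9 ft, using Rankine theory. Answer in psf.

K_a = (1 − sin φ)/(1 + sin φ) = 0.3415.
γ' = 128.1 − 62.4 = 65.70 pcf.
Effective vertical stress at 9.9 ft: σ'_v = 115.6×3.0 + 65.70×6.90 = 800.1 psf.
σ'_h = K_a σ'_v = 0.3415 × 800.1 = 273.2 psf; u = γ_w × 6.90 = 430.6 psf.
Total σ_h = 273.2 + 430.6 = 703.8 psf.

704 psf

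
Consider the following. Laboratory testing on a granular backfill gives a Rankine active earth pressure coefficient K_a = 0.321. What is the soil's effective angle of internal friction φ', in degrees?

30.9°

K_a = tan²(45° − φ/2) ⇒ 45° − φ/2 = arctan(√0.321) = 29.53°.
φ = 2(45° − 29.53°) = 30.93°.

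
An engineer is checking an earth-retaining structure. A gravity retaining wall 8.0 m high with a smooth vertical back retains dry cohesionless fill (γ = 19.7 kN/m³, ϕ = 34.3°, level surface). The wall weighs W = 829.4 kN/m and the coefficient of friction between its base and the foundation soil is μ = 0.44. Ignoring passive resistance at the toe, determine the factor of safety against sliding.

2.07

K_a = tan²(45° − 34.3°/2) = 0.2792.
P_a = ½K_aγH² = 0.5×0.2792×19.7×8.0² = 176.0 kN/m, acting at H/3 = 2.667 m above the base.
FS_sliding = μW / P_a = 0.44×829.4 / 176.0 = 2.074.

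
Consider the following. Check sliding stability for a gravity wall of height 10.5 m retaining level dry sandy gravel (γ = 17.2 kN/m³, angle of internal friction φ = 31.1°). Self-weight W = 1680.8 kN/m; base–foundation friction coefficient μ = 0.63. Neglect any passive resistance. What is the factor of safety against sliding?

3.50

K_a = tan²(45° − 31.1°/2) = 0.3188.
P_a = ½K_aγH² = 0.5×0.3188×17.2×10.5² = 302.3 kN/m, acting at H/3 = 3.500 m above the base.
FS_sliding = μW / P_a = 0.63×1680.8 / 302.3 = 3.503.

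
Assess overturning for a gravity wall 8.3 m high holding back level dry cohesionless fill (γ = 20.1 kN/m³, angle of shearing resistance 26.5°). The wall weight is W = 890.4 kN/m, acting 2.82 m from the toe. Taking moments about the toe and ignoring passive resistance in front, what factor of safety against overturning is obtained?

3.42

K_a = tan²(45° − 26.5°/2) = 0.3829.
P_a = ½K_aγH² = 0.5×0.3829×20.1×8.3² = 265.1 kN/m, acting at H/3 = 2.767 m above the base.
Overturning moment M_o = P_a × H/3 = 265.1 × 2.767 = 733.5.
Resisting moment M_r = W × 2.82 = 890.4 × 2.82 = 2511.
FS_overturning = M_r/M_o = 2511/733.5 = 3.423.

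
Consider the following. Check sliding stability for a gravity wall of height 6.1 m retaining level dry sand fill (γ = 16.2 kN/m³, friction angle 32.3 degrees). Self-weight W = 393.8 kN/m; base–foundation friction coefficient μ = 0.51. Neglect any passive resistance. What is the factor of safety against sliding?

2.20

K_a = tan²(45° − 32.3°/2) = 0.3035.
P_a = ½K_aγH² = 0.5×0.3035×16.2×6.1² = 91.47 kN/m, acting at H/3 = 2.033 m above the base.
FS_sliding = μW / P_a = 0.51×393.8 / 91.47 = 2.196.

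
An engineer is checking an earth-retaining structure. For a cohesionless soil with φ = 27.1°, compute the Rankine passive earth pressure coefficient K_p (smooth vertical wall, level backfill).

K_p = (1 + sin φ)/(1 − sin φ) = tan²(45° + 27.1°/2) = 2.673.

2.67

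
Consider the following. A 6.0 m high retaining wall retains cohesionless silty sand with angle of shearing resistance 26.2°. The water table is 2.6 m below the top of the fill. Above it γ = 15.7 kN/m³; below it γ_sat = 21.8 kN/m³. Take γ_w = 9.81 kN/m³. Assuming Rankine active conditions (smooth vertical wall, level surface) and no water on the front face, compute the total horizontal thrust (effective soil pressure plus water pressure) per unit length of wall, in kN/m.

158 kN/m

K_a = tan²(45° − φ/2) = 0.3874.
γ' = 21.8 − 9.81 = 11.99 kN/m³. Depth below WT = 3.4 m.
σ'_h at WT = K_a γ d_w = 15.82 kPa; at base = 15.82 + K_a γ' × 3.4 = 31.61 kPa.
P₁ (0–2.6 m) = ½×15.82×2.6 = 20.56. P₂ (2.6–6.0 m) = ½(15.82+31.61)×3.4 = 80.62.
P_w = ½ γ_w h₂² = 0.5×9.81×3.4² = 56.70. Total = 20.56+80.62+56.70 = 157.9 kN/m.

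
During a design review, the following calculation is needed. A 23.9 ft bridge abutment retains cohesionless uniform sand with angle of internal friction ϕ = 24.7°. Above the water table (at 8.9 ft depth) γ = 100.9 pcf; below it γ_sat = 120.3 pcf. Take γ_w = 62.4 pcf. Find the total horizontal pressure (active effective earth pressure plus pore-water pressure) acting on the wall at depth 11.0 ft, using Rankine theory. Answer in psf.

550 psf

K_a = (1 − sin φ)/(1 + sin φ) = 0.4106.
γ' = 120.3 − 62.4 = 57.90 pcf.
Effective vertical stress at 11.0 ft: σ'_v = 100.9×8.9 + 57.90×2.10 = 1020 psf.
σ'_h = K_a σ'_v = 0.4106 × 1020 = 418.6 psf; u = γ_w × 2.10 = 131.0 psf.
Total σ_h = 418.6 + 131.0 = 549.7 psf.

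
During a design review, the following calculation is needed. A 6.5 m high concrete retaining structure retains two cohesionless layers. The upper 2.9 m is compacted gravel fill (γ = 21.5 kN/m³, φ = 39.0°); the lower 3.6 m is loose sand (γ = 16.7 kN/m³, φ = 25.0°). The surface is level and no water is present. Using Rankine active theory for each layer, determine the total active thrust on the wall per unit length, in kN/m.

156 kN/m

K_a1 = tan²(45°−39.0°/2) = 0.2275; K_a2 = tan²(45°−25.0°/2) = 0.4059.
Layer 1: σ at base = K_a1 γ₁ h₁ = 14.18 kPa; P₁ = ½×14.18×2.9 = 20.57.
Layer 2: σ_v at top = γ₁h₁ = 62.35; σ_h top = K_a2×62.35 = 25.31; σ_h base = K_a2×(62.35+16.7×3.6) = 49.71.
P₂ = ½(25.31+49.71)×3.6 = 135.0. Total P_a = 20.57+135.0 = 155.6 kN/m.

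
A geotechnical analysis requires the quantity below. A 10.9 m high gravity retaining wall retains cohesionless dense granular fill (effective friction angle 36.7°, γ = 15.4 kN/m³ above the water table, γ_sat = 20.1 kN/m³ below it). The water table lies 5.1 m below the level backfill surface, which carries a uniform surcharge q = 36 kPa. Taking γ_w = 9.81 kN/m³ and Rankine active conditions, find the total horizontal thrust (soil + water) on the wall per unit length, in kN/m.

473 kN/m

K_a = tan²(45° − φ/2) = 0.2519.
γ' = 20.1 − 9.81 = 10.29 kN/m³. h₂ = H − d_w = 5.8 m.
σ'_h: at surface K_a·q = 9.067; at WT K_a(q+γd_w) = 28.85; at base K_a(q+γd_w+γ'h₂) = 43.88 kPa.
P₁ = ½(9.067+28.85)×5.1 = 96.68; P₂ = ½(28.85+43.88)×5.8 = 210.9; P_w = ½γ_w h₂² = 165.0.
Total = 96.68+210.9+165.0 = 472.6 kN/m.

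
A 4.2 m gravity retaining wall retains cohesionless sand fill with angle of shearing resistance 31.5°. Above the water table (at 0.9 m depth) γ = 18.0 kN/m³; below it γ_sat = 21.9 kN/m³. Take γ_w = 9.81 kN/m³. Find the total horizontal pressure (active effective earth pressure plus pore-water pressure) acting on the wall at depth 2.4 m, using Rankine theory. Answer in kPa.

25.5 kPa

K_a = (1 − sin φ)/(1 + sin φ) = 0.3136.
γ' = 21.9 − 9.81 = 12.09 kN/m³.
Effective vertical stress at 2.4 m: σ'_v = 18.0×0.9 + 12.09×1.50 = 34.33 kPa.
σ'_h = K_a σ'_v = 0.3136 × 34.33 = 10.77 kPa; u = γ_w × 1.50 = 14.71 kPa.
Total σ_h = 10.77 + 14.71 = 25.48 kPa.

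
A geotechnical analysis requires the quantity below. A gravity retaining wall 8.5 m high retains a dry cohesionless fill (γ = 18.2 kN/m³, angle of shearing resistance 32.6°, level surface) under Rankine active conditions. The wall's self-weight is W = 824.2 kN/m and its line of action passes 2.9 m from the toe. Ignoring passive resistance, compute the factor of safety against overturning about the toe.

K_a = tan²(45° − 32.6°/2) = 0.2997.
P_a = ½K_aγH² = 0.5×0.2997×18.2×8.5² = 197.1 kN/m, acting at H/3 = 2.833 m above the base.
Overturning moment M_o = P_a × H/3 = 197.1 × 2.833 = 558.4.
Resisting moment M_r = W × 2.9 = 824.2 × 2.9 = 2390.
FS_overturning = M_r/M_o = 2390/558.4 = 4.281.

4.28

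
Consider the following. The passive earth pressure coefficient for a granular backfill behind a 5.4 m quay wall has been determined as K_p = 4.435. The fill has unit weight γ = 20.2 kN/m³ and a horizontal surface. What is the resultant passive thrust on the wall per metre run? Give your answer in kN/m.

P = ½ K_p γ H² = 0.5 × 4.435 × 20.2 × 5.4² = 1306 kN/m.

1310 kN/m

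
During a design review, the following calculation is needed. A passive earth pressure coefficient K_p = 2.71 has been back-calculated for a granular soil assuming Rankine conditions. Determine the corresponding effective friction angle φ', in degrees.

K_p = (1+sin φ)/(1−sin φ) ⇒ sin φ = (K_p − 1)/(K_p + 1) = 0.4609.
φ = arcsin(0.4609) = 27.45°.

27.4°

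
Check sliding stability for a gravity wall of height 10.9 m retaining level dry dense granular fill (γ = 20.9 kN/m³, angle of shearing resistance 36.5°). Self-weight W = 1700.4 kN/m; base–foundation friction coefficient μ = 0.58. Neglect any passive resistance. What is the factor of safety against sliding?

3.13

K_a = tan²(45° − 36.5°/2) = 0.2541.
P_a = ½K_aγH² = 0.5×0.2541×20.9×10.9² = 315.4 kN/m, acting at H/3 = 3.633 m above the base.
FS_sliding = μW / P_a = 0.58×1700.4 / 315.4 = 3.127.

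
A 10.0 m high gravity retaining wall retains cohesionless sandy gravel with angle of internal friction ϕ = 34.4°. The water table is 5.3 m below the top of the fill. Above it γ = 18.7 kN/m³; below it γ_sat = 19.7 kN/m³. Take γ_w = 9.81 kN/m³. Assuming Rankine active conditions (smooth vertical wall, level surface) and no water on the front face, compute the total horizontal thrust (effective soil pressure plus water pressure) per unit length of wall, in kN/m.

341 kN/m

K_a = tan²(45° − φ/2) = 0.2780.
γ' = 19.7 − 9.81 = 9.890 kN/m³. Depth below WT = 4.7 m.
σ'_h at WT = K_a γ d_w = 27.55 kPa; at base = 27.55 + K_a γ' × 4.7 = 40.47 kPa.
P₁ (0–5.3 m) = ½×27.55×5.3 = 73.01. P₂ (5.3–10.0 m) = ½(27.55+40.47)×4.7 = 159.9.
P_w = ½ γ_w h₂² = 0.5×9.81×4.7² = 108.4. Total = 73.01+159.9+108.4 = 341.2 kN/m.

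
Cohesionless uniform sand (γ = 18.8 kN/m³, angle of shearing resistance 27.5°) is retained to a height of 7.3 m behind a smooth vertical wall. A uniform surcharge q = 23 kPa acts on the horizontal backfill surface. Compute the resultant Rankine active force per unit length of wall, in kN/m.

K_a = tan²(45° − φ/2) = 0.3682.
Soil triangle: ½ K_a γ H² = 0.5×0.3682×18.8×7.3² = 184.5 kN/m.
Surcharge rectangle: K_a q H = 0.3682×23×7.3 = 61.82 kN/m.
Total = 184.5 + 61.82 = 246.3 kN/m.

246 kN/m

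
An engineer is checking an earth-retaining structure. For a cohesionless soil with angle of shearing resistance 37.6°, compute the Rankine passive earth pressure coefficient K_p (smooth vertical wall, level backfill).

K_p = (1 + sin φ)/(1 − sin φ) = tan²(45° + 37.6°/2) = 4.130.

4.13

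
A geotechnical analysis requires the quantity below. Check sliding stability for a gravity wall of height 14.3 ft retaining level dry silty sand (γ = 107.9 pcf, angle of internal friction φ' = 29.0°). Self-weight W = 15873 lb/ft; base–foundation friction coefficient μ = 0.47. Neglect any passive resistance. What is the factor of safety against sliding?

1.95

K_a = tan²(45° − 29.0°/2) = 0.3470.
P_a = ½K_aγH² = 0.5×0.3470×107.9×14.3² = 3828 lb/ft, acting at H/3 = 4.767 ft above the base.
FS_sliding = μW / P_a = 0.47×15873 / 3828 = 1.949.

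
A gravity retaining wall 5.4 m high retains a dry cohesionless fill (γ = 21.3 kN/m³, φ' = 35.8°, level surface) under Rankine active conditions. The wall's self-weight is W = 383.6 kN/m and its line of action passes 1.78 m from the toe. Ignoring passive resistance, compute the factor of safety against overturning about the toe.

K_a = tan²(45° − 35.8°/2) = 0.2619.
P_a = ½K_aγH² = 0.5×0.2619×21.3×5.4² = 81.32 kN/m, acting at H/3 = 1.800 m above the base.
Overturning moment M_o = P_a × H/3 = 81.32 × 1.800 = 146.4.
Resisting moment M_r = W × 1.78 = 383.6 × 1.78 = 682.8.
FS_overturning = M_r/M_o = 682.8/146.4 = 4.665.

4.66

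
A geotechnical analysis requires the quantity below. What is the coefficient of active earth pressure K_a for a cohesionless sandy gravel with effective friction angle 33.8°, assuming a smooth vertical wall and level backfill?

0.285

K_a = (1 − sin φ)/(1 + sin φ) = (1 − sin 33.8°)/(1 + sin 33.8°) = 0.2851.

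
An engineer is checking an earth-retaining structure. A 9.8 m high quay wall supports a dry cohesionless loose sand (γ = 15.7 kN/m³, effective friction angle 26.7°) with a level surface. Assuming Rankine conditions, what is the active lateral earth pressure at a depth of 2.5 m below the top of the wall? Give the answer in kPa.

K_a = (1 − sin φ)/(1 + sin φ) = 0.3800.
σ_h = K_a γ z = 0.3800 × 15.7 × 2.5 = 14.91 kPa.

14.9 kPa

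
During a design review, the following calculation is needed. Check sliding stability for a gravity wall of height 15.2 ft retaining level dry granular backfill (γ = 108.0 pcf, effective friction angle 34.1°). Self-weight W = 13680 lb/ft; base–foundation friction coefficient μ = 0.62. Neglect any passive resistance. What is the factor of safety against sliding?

K_a = tan²(45° − 34.1°/2) = 0.2815.
P_a = ½K_aγH² = 0.5×0.2815×108.0×15.2² = 3512 lb/ft, acting at H/3 = 5.067 ft above the base.
FS_sliding = μW / P_a = 0.62×13680 / 3512 = 2.415.

2.41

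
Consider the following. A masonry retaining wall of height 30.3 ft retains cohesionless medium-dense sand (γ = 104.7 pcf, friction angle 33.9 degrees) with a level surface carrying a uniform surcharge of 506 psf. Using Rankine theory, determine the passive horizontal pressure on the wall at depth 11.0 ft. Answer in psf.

5840 psf

K_p = (1 + sin φ)/(1 − sin φ) = 3.522.
σ_v = γz + q = 104.7 × 11.0 + 506 = 1658 psf.
σ_h = K_p σ_v = 3.522 × 1658 = 5839 psf.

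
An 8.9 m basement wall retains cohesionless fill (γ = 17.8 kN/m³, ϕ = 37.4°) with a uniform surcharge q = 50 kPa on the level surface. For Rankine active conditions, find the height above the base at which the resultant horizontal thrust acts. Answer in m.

K_a = 0.2443.
Triangular part P₁ = ½K_aγH² = 172.2 at H/3 = 2.967 m; rectangular part P₂ = K_a q H = 108.7 at H/2 = 4.450 m.
ȳ = (P₁·2.967 + P₂·4.450)/(P₁+P₂) = 3.541 m.

3.54 m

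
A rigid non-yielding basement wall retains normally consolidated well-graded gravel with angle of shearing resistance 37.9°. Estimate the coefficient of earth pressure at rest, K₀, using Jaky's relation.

0.386

K₀ = 1 − sin φ' = 1 − sin 37.9° = 0.3857.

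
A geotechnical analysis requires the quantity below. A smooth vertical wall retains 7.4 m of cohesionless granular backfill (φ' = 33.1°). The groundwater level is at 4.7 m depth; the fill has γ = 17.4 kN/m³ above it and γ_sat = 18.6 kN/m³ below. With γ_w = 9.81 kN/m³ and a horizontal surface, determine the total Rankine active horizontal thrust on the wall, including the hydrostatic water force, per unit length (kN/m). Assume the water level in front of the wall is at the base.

166 kN/m

K_a = tan²(45° − φ/2) = 0.2936.
γ' = 18.6 − 9.81 = 8.790 kN/m³. Depth below WT = 2.7 m.
σ'_h at WT = K_a γ d_w = 24.01 kPa; at base = 24.01 + K_a γ' × 2.7 = 30.98 kPa.
P₁ (0–4.7 m) = ½×24.01×4.7 = 56.42. P₂ (4.7–7.4 m) = ½(24.01+30.98)×2.7 = 74.23.
P_w = ½ γ_w h₂² = 0.5×9.81×2.7² = 35.76. Total = 56.42+74.23+35.76 = 166.4 kN/m.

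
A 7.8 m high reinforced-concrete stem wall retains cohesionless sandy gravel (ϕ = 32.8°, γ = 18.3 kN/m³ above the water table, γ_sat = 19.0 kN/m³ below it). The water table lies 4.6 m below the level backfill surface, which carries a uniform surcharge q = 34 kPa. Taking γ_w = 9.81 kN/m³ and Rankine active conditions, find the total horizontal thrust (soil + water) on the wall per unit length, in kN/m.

K_a = tan²(45° − φ/2) = 0.2973.
γ' = 19.0 − 9.81 = 9.190 kN/m³. h₂ = H − d_w = 3.2 m.
σ'_h: at surface K_a·q = 10.11; at WT K_a(q+γd_w) = 35.13; at base K_a(q+γd_w+γ'h₂) = 43.87 kPa.
P₁ = ½(10.11+35.13)×4.6 = 104.0; P₂ = ½(35.13+43.87)×3.2 = 126.4; P_w = ½γ_w h₂² = 50.23.
Total = 104.0+126.4+50.23 = 280.7 kN/m.

281 kN/m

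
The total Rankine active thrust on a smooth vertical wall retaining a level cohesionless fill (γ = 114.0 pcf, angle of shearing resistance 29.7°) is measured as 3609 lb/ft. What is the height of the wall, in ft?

K_a = 0.3374. P_a = ½ K_a γ H² ⇒ H = √(2P_a/(K_a γ)).
H = √(2×3609/(0.3374×114.0)) = 13.70 ft.

13.7 ft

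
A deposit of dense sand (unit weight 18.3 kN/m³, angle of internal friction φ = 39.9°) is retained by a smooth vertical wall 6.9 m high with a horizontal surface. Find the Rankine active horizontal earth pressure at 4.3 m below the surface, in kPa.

K_a = (1 − sin φ)/(1 + sin φ) = 0.2184.
σ_h = K_a γ z = 0.2184 × 18.3 × 4.3 = 17.19 kPa.

17.2 kPa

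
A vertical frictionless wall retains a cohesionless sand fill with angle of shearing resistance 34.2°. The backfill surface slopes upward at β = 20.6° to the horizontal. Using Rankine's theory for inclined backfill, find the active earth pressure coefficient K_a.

K_a = cos β · (cos β − √(cos²β − cos²φ)) / (cos β + √(cos²β − cos²φ)).
cos β = 0.9361, cos φ = 0.8271, √(cos²β − cos²φ) = 0.4383.
K_a = 0.9361 × (0.9361 − 0.4383)/(0.9361 + 0.4383) = 0.3390.

0.339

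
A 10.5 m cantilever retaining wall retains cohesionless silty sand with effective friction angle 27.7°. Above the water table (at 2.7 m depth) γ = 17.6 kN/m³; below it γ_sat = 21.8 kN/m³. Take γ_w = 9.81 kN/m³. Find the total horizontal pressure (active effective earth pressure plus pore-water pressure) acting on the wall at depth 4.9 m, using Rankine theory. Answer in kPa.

K_a = (1 − sin φ)/(1 + sin φ) = 0.3653.
γ' = 21.8 − 9.81 = 11.99 kN/m³.
Effective vertical stress at 4.9 m: σ'_v = 17.6×2.7 + 11.99×2.20 = 73.90 kPa.
σ'_h = K_a σ'_v = 0.3653 × 73.90 = 27.00 kPa; u = γ_w × 2.20 = 21.58 kPa.
Total σ_h = 27.00 + 21.58 = 48.58 kPa.

48.6 kPa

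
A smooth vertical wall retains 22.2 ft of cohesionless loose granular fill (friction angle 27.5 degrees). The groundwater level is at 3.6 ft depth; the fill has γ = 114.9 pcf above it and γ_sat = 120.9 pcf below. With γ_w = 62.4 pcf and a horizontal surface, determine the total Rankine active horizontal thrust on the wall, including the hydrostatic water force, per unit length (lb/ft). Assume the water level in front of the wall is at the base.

17600 lb/ft

K_a = tan²(45° − φ/2) = 0.3682.
γ' = 120.9 − 62.4 = 58.50 pcf. Depth below WT = 18.6 ft.
σ'_h at WT = K_a γ d_w = 152.3 psf; at base = 152.3 + K_a γ' × 18.6 = 553.0 psf.
P₁ (0–3.6 ft) = ½×152.3×3.6 = 274.2. P₂ (3.6–22.2 ft) = ½(152.3+553.0)×18.6 = 6559.
P_w = ½ γ_w h₂² = 0.5×62.4×18.6² = 10790. Total = 274.2+6559+10790 = 17630 lb/ft.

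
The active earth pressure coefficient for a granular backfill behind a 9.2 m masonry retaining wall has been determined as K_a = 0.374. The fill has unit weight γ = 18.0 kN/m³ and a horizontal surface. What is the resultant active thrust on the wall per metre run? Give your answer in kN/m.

P = ½ K_a γ H² = 0.5 × 0.374 × 18.0 × 9.2² = 284.9 kN/m.

285 kN/m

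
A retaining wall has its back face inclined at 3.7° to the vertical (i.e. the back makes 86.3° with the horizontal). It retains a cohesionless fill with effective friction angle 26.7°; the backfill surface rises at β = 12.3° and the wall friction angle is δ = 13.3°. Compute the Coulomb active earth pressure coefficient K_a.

0.447

K_a = sin²(α+φ) / [sin²α · sin(α−δ) · (1 + √{sin(φ+δ)sin(φ−β) / (sin(α−δ)sin(α+β))})²].
With α = 86.3°, φ = 26.7°, δ = 13.3°, β = 12.3°: K_a = 0.4468.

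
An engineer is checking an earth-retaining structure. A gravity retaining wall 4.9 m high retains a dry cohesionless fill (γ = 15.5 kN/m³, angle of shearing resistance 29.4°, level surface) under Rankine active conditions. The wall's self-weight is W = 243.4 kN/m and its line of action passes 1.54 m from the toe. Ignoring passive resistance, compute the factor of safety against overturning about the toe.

3.61

K_a = tan²(45° − 29.4°/2) = 0.3415.
P_a = ½K_aγH² = 0.5×0.3415×15.5×4.9² = 63.54 kN/m, acting at H/3 = 1.633 m above the base.
Overturning moment M_o = P_a × H/3 = 63.54 × 1.633 = 103.8.
Resisting moment M_r = W × 1.54 = 243.4 × 1.54 = 374.8.
FS_overturning = M_r/M_o = 374.8/103.8 = 3.612.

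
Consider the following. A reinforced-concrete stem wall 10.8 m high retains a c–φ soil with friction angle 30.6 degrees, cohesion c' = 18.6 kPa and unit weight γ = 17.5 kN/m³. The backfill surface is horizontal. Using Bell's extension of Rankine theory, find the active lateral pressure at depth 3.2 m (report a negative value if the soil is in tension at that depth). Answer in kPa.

-3.00 kPa

K_a = (1 − sin φ)/(1 + sin φ) = 0.3253.
σ_a = K_a γ z − 2c√K_a = 0.3253×17.5×3.2 − 2×18.6×0.5704 = -2.999 kPa.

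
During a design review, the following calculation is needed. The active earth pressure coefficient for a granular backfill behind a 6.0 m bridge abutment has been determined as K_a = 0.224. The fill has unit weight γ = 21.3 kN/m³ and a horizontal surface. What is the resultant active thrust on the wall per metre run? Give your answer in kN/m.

P = ½ K_a γ H² = 0.5 × 0.224 × 21.3 × 6.0² = 85.88 kN/m.

85.9 kN/m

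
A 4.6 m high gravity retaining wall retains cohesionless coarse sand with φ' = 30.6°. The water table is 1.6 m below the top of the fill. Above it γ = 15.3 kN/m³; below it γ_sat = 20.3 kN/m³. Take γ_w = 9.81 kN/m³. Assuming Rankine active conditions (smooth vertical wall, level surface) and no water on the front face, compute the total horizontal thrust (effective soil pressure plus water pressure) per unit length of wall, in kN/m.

K_a = tan²(45° − φ/2) = 0.3253.
γ' = 20.3 − 9.81 = 10.49 kN/m³. Depth below WT = 3.0 m.
σ'_h at WT = K_a γ d_w = 7.964 kPa; at base = 7.964 + K_a γ' × 3.0 = 18.20 kPa.
P₁ (0–1.6 m) = ½×7.964×1.6 = 6.372. P₂ (1.6–4.6 m) = ½(7.964+18.20)×3.0 = 39.25.
P_w = ½ γ_w h₂² = 0.5×9.81×3.0² = 44.14. Total = 6.372+39.25+44.14 = 89.77 kN/m.

89.8 kN/m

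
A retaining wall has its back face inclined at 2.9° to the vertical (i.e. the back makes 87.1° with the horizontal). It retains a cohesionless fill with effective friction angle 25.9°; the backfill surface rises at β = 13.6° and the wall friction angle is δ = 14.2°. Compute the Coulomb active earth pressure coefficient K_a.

K_a = sin²(α+φ) / [sin²α · sin(α−δ) · (1 + √{sin(φ+δ)sin(φ−β) / (sin(α−δ)sin(α+β))})²].
With α = 87.1°, φ = 25.9°, δ = 14.2°, β = 13.6°: K_a = 0.4652.

0.465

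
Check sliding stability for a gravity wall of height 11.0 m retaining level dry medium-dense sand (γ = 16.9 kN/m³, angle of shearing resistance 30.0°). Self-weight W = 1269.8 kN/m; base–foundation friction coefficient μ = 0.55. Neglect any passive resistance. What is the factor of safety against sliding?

K_a = tan²(45° − 30.0°/2) = 0.3333.
P_a = ½K_aγH² = 0.5×0.3333×16.9×11.0² = 340.8 kN/m, acting at H/3 = 3.667 m above the base.
FS_sliding = μW / P_a = 0.55×1269.8 / 340.8 = 2.049.

2.05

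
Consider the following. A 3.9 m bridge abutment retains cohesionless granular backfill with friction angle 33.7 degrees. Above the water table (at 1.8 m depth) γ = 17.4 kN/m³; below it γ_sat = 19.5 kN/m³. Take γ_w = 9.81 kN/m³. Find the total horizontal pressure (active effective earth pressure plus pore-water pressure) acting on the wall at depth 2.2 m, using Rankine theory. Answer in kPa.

K_a = (1 − sin φ)/(1 + sin φ) = 0.2863.
γ' = 19.5 − 9.81 = 9.690 kN/m³.
Effective vertical stress at 2.2 m: σ'_v = 17.4×1.8 + 9.690×0.400 = 35.20 kPa.
σ'_h = K_a σ'_v = 0.2863 × 35.20 = 10.08 kPa; u = γ_w × 0.400 = 3.924 kPa.
Total σ_h = 10.08 + 3.924 = 14.00 kPa.

14.0 kPa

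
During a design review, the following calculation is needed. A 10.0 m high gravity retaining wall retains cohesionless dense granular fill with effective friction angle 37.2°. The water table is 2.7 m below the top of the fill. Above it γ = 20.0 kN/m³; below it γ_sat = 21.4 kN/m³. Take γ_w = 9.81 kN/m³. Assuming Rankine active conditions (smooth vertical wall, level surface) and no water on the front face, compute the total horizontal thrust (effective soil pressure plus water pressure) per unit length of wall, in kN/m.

453 kN/m

K_a = tan²(45° − φ/2) = 0.2464.
γ' = 21.4 − 9.81 = 11.59 kN/m³. Depth below WT = 7.3 m.
σ'_h at WT = K_a γ d_w = 13.31 kPa; at base = 13.31 + K_a γ' × 7.3 = 34.16 kPa.
P₁ (0–2.7 m) = ½×13.31×2.7 = 17.96. P₂ (2.7–10.0 m) = ½(13.31+34.16)×7.3 = 173.2.
P_w = ½ γ_w h₂² = 0.5×9.81×7.3² = 261.4. Total = 17.96+173.2+261.4 = 452.6 kN/m.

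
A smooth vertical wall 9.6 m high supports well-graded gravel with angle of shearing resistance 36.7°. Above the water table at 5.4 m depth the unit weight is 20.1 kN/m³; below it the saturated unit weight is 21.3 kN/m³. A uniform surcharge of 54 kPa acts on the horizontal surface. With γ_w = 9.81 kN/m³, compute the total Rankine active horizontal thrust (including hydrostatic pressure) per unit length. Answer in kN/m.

K_a = tan²(45° − φ/2) = 0.2519.
γ' = 21.3 − 9.81 = 11.49 kN/m³. h₂ = H − d_w = 4.2 m.
σ'_h: at surface K_a·q = 13.60; at WT K_a(q+γd_w) = 40.94; at base K_a(q+γd_w+γ'h₂) = 53.09 kPa.
P₁ = ½(13.60+40.94)×5.4 = 147.3; P₂ = ½(40.94+53.09)×4.2 = 197.5; P_w = ½γ_w h₂² = 86.52.
Total = 147.3+197.5+86.52 = 431.2 kN/m.

431 kN/m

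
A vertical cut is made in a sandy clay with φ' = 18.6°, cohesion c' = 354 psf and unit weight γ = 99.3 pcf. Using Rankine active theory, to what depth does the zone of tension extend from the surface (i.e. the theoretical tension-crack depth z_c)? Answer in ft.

K_a = tan²(45° − 18.6°/2) = 0.5163; √K_a = 0.7186.
The active pressure is zero where K_a γ z = 2c√K_a, so z_c = 2c/(γ√K_a) = 2×354/(99.3×0.7186) = 9.922 ft.

9.92 ft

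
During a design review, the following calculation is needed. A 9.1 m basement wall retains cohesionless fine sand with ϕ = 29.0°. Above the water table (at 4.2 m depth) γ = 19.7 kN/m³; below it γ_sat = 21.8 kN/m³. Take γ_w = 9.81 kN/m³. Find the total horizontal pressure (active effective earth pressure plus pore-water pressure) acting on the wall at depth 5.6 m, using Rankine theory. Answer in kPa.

K_a = (1 − sin φ)/(1 + sin φ) = 0.3470.
γ' = 21.8 − 9.81 = 11.99 kN/m³.
Effective vertical stress at 5.6 m: σ'_v = 19.7×4.2 + 11.99×1.40 = 99.53 kPa.
σ'_h = K_a σ'_v = 0.3470 × 99.53 = 34.53 kPa; u = γ_w × 1.40 = 13.73 kPa.
Total σ_h = 34.53 + 13.73 = 48.27 kPa.

48.3 kPa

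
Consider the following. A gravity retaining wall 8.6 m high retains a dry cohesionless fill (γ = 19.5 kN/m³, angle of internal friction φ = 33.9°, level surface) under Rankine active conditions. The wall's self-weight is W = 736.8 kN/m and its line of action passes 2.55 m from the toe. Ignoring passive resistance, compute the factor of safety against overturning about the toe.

3.20

K_a = tan²(45° − 33.9°/2) = 0.2839.
P_a = ½K_aγH² = 0.5×0.2839×19.5×8.6² = 204.7 kN/m, acting at H/3 = 2.867 m above the base.
Overturning moment M_o = P_a × H/3 = 204.7 × 2.867 = 586.9.
Resisting moment M_r = W × 2.55 = 736.8 × 2.55 = 1879.
FS_overturning = M_r/M_o = 1879/586.9 = 3.201.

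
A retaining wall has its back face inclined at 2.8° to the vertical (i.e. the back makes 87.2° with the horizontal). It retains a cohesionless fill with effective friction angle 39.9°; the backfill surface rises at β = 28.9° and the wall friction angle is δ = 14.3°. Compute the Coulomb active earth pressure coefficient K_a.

0.329

K_a = sin²(α+φ) / [sin²α · sin(α−δ) · (1 + √{sin(φ+δ)sin(φ−β) / (sin(α−δ)sin(α+β))})²].
With α = 87.2°, φ = 39.9°, δ = 14.3°, β = 28.9°: K_a = 0.3287.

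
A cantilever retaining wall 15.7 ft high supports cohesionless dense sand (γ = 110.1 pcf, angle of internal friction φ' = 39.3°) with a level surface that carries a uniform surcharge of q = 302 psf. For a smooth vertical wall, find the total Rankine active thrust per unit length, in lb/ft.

K_a = tan²(45° − φ/2) = 0.2245.
Soil triangle: ½ K_a γ H² = 0.5×0.2245×110.1×15.7² = 3046 lb/ft.
Surcharge rectangle: K_a q H = 0.2245×302×15.7 = 1064 lb/ft.
Total = 3046 + 1064 = 4110 lb/ft.

4110 lb/ft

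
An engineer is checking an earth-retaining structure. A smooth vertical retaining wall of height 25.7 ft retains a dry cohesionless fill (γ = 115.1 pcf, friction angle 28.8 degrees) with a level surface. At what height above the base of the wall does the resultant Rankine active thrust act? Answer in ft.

8.57 ft

K_a = 0.3498.
The pressure distribution is triangular, so the resultant acts at H/3 above the base = 25.7/3 = 8.567 ft.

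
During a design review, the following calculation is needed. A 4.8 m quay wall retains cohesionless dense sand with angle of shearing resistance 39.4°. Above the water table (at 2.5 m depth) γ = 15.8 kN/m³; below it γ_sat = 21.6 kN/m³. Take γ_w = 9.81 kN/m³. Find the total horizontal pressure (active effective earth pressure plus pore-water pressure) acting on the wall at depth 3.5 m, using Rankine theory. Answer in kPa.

21.3 kPa

K_a = (1 − sin φ)/(1 + sin φ) = 0.2234.
γ' = 21.6 − 9.81 = 11.79 kN/m³.
Effective vertical stress at 3.5 m: σ'_v = 15.8×2.5 + 11.79×1.00 = 51.29 kPa.
σ'_h = K_a σ'_v = 0.2234 × 51.29 = 11.46 kPa; u = γ_w × 1.00 = 9.810 kPa.
Total σ_h = 11.46 + 9.810 = 21.27 kPa.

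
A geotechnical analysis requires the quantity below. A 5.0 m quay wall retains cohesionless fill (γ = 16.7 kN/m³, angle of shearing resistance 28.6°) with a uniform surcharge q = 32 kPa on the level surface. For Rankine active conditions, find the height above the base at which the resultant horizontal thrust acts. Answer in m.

2.03 m

K_a = 0.3525.
Triangular part P₁ = ½K_aγH² = 73.59 at H/3 = 1.667 m; rectangular part P₂ = K_a q H = 56.41 at H/2 = 2.500 m.
ȳ = (P₁·1.667 + P₂·2.500)/(P₁+P₂) = 2.028 m.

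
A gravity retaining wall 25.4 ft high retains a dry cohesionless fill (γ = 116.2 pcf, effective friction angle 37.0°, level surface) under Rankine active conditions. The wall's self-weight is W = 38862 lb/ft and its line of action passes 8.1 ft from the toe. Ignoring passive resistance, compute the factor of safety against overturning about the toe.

K_a = tan²(45° − 37.0°/2) = 0.2486.
P_a = ½K_aγH² = 0.5×0.2486×116.2×25.4² = 9318 lb/ft, acting at H/3 = 8.467 ft above the base.
Overturning moment M_o = P_a × H/3 = 9318 × 8.467 = 78890.
Resisting moment M_r = W × 8.1 = 38862 × 8.1 = 314800.
FS_overturning = M_r/M_o = 314800/78890 = 3.990.

3.99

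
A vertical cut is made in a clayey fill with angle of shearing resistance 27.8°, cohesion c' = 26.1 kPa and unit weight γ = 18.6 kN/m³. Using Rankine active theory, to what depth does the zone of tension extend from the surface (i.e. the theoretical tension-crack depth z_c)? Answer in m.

K_a = tan²(45° − 27.8°/2) = 0.3639; √K_a = 0.6032.
The active pressure is zero where K_a γ z = 2c√K_a, so z_c = 2c/(γ√K_a) = 2×26.1/(18.6×0.6032) = 4.652 m.

4.65 m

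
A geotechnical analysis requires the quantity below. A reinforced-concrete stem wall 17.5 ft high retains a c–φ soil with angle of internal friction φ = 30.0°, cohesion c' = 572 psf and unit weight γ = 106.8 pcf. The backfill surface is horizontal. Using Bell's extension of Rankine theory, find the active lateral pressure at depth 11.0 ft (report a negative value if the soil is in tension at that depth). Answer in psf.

K_a = (1 − sin φ)/(1 + sin φ) = 0.3333.
σ_a = K_a γ z − 2c√K_a = 0.3333×106.8×11.0 − 2×572×0.5774 = -268.9 psf.

-269 psf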